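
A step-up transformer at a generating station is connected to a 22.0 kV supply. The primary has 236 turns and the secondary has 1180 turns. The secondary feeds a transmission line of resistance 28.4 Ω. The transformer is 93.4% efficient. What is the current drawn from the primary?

I_p ≈ 20700 A

V_s = 22000 × 1180/236 = 110000 V.
I_s = V_s/R = 110000/28.4 = 3873.2 A.
P_out = V_s I_s = 110000 × 3873.2 = 4.2606×10^8 W.
P_in = P_out/η = 4.2606×10^8/0.934 = 4.5616×10^8 W.
I_p = P_in/V_p = 4.5616×10^8/22000 = 20700 A.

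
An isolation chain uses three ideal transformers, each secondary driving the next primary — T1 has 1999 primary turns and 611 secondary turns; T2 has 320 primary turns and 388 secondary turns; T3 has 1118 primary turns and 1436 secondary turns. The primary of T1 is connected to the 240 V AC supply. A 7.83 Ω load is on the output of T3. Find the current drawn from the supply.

After T1: V = 240.00 × 611/1999 = 73.357 V.
After T2: V = 73.357 × 388/320 = 88.945 V.
After T3: V = 88.945 × 1436/1118 = 114.24 V.
I_load = 114.24/7.83 = 14.591 A, so P_out = 114.24 × 14.591 = 1666.9 W.
All ideal ⇒ P_in = P_out, so I_supply = 1666.9/240 = 6.95 A.

I_supply ≈ 6.95 A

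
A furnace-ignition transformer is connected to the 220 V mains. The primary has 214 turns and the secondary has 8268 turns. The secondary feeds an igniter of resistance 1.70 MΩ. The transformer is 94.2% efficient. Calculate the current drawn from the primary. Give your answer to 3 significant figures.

V_s = 220 × 8268/214 = 8499.8 V.
I_s = V_s/R = 8499.8/(1.70×10^6) = 0.0049999 A.
P_out = V_s I_s = 8499.8 × 0.0049999 = 42.498 W.
P_in = P_out/η = 42.498/0.942 = 45.115 W.
I_p = P_in/V_p = 45.115/220 = 0.205 A.

I_p ≈ 0.205 A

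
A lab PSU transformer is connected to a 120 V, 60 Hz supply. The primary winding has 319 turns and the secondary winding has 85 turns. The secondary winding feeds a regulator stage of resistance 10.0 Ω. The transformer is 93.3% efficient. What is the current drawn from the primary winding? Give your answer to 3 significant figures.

I_p ≈ 0.913 A

V_s = 120 × 85/319 = 31.975 V.
I_s = V_s/R = 31.975/10.0 = 3.1975 A.
P_out = V_s I_s = 31.975 × 3.1975 = 102.24 W.
P_in = P_out/η = 102.24/0.933 = 109.58 W.
I_p = P_in/V_p = 109.58/120 = 0.913 A.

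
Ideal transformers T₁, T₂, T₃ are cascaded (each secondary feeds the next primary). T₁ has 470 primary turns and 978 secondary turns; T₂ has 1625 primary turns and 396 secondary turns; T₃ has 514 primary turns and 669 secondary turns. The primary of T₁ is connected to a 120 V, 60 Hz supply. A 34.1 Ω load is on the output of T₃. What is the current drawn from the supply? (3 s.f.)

Secondary of T₁: V = 120.00 × 978/470 = 249.70 V.
Secondary of T₂: V = 249.70 × 396/1625 = 60.850 V.
Secondary of T₃: V = 60.850 × 669/514 = 79.200 V.
I_load = 79.200/34.1 = 2.3226 A, so P_out = 79.200 × 2.3226 = 183.95 W.
All ideal ⇒ P_in = P_out, so I_supply = 183.95/120 = 1.53 A.

I_supply ≈ 1.53 A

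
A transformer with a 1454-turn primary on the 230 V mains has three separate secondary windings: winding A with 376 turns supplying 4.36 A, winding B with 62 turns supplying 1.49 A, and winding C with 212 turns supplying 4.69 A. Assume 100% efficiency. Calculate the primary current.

V_A = 230 × 376/1454 = 59.477 V; V_B = 230 × 62/1454 = 9.8074 V; V_C = 230 × 212/1454 = 33.535 V.
P_out = V_A I_A + V_B I_B + V_C I_C = 59.477×4.36 + 9.8074×1.49 + 33.535×4.69 = 259.32 + 14.613 + 157.28 = 431.21 W.
Ideal ⇒ P_in = P_out, so I_p = P_out/V_p = 431.21/230 = 1.87 A.

I_p ≈ 1.87 A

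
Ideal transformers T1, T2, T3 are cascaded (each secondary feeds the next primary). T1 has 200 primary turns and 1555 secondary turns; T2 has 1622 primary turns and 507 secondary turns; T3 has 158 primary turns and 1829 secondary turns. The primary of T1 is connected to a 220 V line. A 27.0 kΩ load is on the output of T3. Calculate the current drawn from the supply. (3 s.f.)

I_supply ≈ 6.45 A

Secondary of T1: V = 220.00 × 1555/200 = 1710.5 V.
Secondary of T2: V = 1710.5 × 507/1622 = 534.66 V.
Secondary of T3: V = 534.66 × 1829/158 = 6189.2 V.
I_load = 6189.2/27000 = 0.22923 A, so P_out = 6189.2 × 0.22923 = 1418.8 W.
All ideal ⇒ P_in = P_out, so I_supply = 1418.8/220 = 6.45 A.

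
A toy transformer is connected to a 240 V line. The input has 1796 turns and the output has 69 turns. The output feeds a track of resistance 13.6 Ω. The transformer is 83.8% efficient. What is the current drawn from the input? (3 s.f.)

V_out = 240 × 69/1796 = 9.2205 V.
I_out = V_out/R = 9.2205/13.6 = 0.67798 A.
P_out = V_out I_out = 9.2205 × 0.67798 = 6.2513 W.
P_in = P_out/η = 6.2513/0.838 = 7.4598 W.
I_in = P_in/V_in = 7.4598/240 = 0.0311 A.

I_in ≈ 0.0311 A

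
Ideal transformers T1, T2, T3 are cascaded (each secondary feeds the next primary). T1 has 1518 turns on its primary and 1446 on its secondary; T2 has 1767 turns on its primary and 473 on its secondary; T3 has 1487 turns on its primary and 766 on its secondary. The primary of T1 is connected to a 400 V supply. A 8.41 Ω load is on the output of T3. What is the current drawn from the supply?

I_supply ≈ 0.821 A

Secondary of T1: V = 400.00 × 1446/1518 = 381.03 V.
Secondary of T2: V = 381.03 × 473/1767 = 102.00 V.
Secondary of T3: V = 102.00 × 766/1487 = 52.541 V.
I_load = 52.541/8.41 = 6.2475 A, so P_out = 52.541 × 6.2475 = 328.25 W.
All ideal ⇒ P_in = P_out, so I_supply = 328.25/400 = 0.821 A.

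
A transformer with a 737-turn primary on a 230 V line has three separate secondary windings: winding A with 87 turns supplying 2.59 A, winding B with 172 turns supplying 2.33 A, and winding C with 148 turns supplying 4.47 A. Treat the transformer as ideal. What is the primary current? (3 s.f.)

I_p ≈ 1.75 A

V_A = 230 × 87/737 = 27.151 V; V_B = 230 × 172/737 = 53.677 V; V_C = 230 × 148/737 = 46.187 V.
P_out = V_A I_A + V_B I_B + V_C I_C = 27.151×2.59 + 53.677×2.33 + 46.187×4.47 = 70.320 + 125.07 + 206.46 = 401.84 W.
Ideal ⇒ P_in = P_out, so I_p = P_out/V_p = 401.84/230 = 1.75 A.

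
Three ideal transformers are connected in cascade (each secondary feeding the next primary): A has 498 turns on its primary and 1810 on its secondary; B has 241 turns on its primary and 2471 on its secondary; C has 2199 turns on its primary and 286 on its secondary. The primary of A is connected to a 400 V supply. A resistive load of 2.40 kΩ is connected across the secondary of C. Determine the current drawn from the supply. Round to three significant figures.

I_supply ≈ 3.92 A

After A: V = 400.00 × 1810/498 = 1453.8 V.
After B: V = 1453.8 × 2471/241 = 14906 V.
After C: V = 14906 × 286/2199 = 1938.7 V.
I_load = 1938.7/2400 = 0.80778 A, so P_out = 1938.7 × 0.80778 = 1566.0 W.
All ideal ⇒ P_in = P_out, so I_supply = 1566.0/400 = 3.92 A.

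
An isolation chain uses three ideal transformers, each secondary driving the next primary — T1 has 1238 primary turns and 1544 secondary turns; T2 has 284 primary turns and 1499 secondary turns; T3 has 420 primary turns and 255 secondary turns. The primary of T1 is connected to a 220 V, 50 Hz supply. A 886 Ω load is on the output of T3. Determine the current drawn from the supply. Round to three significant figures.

I_supply ≈ 3.97 A

After T1: V = 220.00 × 1544/1238 = 274.38 V.
After T2: V = 274.38 × 1499/284 = 1448.2 V.
After T3: V = 1448.2 × 255/420 = 879.27 V.
I_load = 879.27/886 = 0.99241 A, so P_out = 879.27 × 0.99241 = 872.60 W.
All ideal ⇒ P_in = P_out, so I_supply = 872.60/220 = 3.97 A.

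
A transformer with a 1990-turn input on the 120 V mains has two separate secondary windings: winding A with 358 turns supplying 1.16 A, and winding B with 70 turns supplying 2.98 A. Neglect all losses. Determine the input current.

V_A = 120 × 358/1990 = 21.588 V; V_B = 120 × 70/1990 = 4.2211 V.
P_out = V_A I_A + V_B I_B = 21.588×1.16 + 4.2211×2.98 = 25.042 + 12.579 = 37.621 W.
Ideal ⇒ P_in = P_out, so I_in = P_out/V_in = 37.621/120 = 0.314 A.

I_in ≈ 0.314 A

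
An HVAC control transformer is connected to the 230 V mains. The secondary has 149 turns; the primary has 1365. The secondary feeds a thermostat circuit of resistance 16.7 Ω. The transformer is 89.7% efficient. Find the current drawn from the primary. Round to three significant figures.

I_p ≈ 0.183 A

V_s = 230 × 149/1365 = 25.106 V.
I_s = V_s/R = 25.106/16.7 = 1.5034 A.
P_out = V_s I_s = 25.106 × 1.5034 = 37.744 W.
P_in = P_out/η = 37.744/0.897 = 42.078 W.
I_p = P_in/V_p = 42.078/230 = 0.183 A.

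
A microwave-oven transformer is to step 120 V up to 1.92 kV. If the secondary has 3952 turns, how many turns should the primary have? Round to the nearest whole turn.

N_p/N_s = V_p/V_s, so N_p = 3952 × 120/1920 = 247.0 ≈ 247 turns.

N_p = 247 turns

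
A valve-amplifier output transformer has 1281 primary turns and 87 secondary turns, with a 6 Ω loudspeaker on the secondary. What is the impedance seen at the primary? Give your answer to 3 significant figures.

Z_p ≈ 1300 Ω

Z_p = (N_p/N_s)² × Z_s = (1281/87)² × 6 = 1300 Ω.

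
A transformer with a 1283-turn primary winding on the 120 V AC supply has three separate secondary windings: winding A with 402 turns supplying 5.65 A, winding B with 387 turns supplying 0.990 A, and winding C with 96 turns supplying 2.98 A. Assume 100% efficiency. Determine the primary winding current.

V_A = 120 × 402/1283 = 37.599 V; V_B = 120 × 387/1283 = 36.196 V; V_C = 120 × 96/1283 = 8.9790 V.
P_out = V_A I_A + V_B I_B + V_C I_C = 37.599×5.65 + 36.196×0.990 + 8.9790×2.98 = 212.44 + 35.834 + 26.757 = 275.03 W.
Ideal ⇒ P_in = P_out, so I_p = P_out/V_p = 275.03/120 = 2.29 A.

I_p ≈ 2.29 A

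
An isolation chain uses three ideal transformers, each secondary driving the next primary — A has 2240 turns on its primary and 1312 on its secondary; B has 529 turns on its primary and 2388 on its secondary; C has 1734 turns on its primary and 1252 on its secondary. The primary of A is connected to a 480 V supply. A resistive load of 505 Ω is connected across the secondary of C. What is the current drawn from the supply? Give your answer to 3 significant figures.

I_supply ≈ 3.46 A

Secondary of A: V = 480.00 × 1312/2240 = 281.14 V.
Secondary of B: V = 281.14 × 2388/529 = 1269.1 V.
Secondary of C: V = 1269.1 × 1252/1734 = 916.35 V.
I_load = 916.35/505 = 1.8146 A, so P_out = 916.35 × 1.8146 = 1662.8 W.
All ideal ⇒ P_in = P_out, so I_supply = 1662.8/480 = 3.46 A.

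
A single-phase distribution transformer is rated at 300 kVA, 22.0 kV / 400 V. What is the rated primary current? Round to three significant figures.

I_p ≈ 13.6 A

I_p = S/V_p = 300000/22000 = 13.6 A.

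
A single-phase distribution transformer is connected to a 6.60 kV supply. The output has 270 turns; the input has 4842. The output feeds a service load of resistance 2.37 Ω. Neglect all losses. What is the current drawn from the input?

V_out = V_in × N_out/N_in = 6600 × 270/4842 = 368.03 V.
I_out = V_out/R = 368.03/2.37 = 155.29 A.
For an ideal transformer I_in N_in = I_out N_out, so I_in = 155.29 × 270/4842 = 8.66 A.

I_in ≈ 8.66 A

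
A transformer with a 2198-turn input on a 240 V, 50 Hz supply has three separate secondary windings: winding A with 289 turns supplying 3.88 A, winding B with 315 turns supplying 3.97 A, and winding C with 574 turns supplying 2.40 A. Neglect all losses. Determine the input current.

I_in ≈ 1.71 A

V_A = 240 × 289/2198 = 31.556 V; V_B = 240 × 315/2198 = 34.395 V; V_C = 240 × 574/2198 = 62.675 V.
P_out = V_A I_A + V_B I_B + V_C I_C = 31.556×3.88 + 34.395×3.97 + 62.675×2.40 = 122.44 + 136.55 + 150.42 = 409.41 W.
Ideal ⇒ P_in = P_out, so I_in = P_out/V_in = 409.41/240 = 1.71 A.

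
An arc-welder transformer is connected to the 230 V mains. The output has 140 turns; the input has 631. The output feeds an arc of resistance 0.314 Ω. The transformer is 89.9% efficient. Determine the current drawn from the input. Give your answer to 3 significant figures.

I_in ≈ 40.1 A

V_out = 230 × 140/631 = 51.030 V.
I_out = V_out/R = 51.030/0.314 = 162.52 A.
P_out = V_out I_out = 51.030 × 162.52 = 8293.2 W.
P_in = P_out/η = 8293.2/0.899 = 9224.9 W.
I_in = P_in/V_in = 9224.9/230 = 40.1 A.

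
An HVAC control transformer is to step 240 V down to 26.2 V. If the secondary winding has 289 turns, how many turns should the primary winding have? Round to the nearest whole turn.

N_p = 2647 turns

N_p/N_s = V_p/V_s, so N_p = 289 × 240/26.2 = 2647.3 ≈ 2647 turns.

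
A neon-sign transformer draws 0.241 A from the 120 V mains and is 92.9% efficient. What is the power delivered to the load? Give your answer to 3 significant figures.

P_out ≈ 26.9 W

P_in = V_p I_p = 120 × 0.241 = 28.920 W.
P_out = η P_in = 0.929 × 28.920 = 26.9 W.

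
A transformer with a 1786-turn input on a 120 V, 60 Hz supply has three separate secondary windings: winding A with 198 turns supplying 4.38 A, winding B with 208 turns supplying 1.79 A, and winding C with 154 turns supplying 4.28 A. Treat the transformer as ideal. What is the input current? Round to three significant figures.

V_A = 120 × 198/1786 = 13.303 V; V_B = 120 × 208/1786 = 13.975 V; V_C = 120 × 154/1786 = 10.347 V.
P_out = V_A I_A + V_B I_B + V_C I_C = 13.303×4.38 + 13.975×1.79 + 10.347×4.28 = 58.269 + 25.016 + 44.286 = 127.57 W.
Ideal ⇒ P_in = P_out, so I_in = P_out/V_in = 127.57/120 = 1.06 A.

I_in ≈ 1.06 A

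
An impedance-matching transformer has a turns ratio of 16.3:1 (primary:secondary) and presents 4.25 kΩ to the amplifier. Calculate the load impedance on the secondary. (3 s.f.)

Z_s ≈ 16.0 Ω

Z_s = Z_p/(N_p/N_s)² = 4250/16.3² = 16.0 Ω.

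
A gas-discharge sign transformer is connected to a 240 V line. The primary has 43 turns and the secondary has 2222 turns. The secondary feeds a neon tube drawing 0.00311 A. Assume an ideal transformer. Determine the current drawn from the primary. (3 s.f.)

For an ideal transformer I_p N_p = I_s N_s, so I_p = 0.00311 × 2222/43 = 0.161 A.

I_p ≈ 0.161 A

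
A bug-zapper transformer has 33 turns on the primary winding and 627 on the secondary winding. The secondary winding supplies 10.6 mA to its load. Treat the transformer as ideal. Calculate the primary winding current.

For an ideal transformer I_p/I_s = N_s/N_p, so I_p = 0.0106 × 627/33 = 0.201 A.

I_p ≈ 0.201 A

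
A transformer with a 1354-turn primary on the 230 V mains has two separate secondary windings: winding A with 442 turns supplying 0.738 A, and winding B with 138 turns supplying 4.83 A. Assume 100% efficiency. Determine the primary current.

I_p ≈ 0.733 A

V_A = 230 × 442/1354 = 75.081 V; V_B = 230 × 138/1354 = 23.442 V.
P_out = V_A I_A + V_B I_B = 75.081×0.738 + 23.442×4.83 = 55.410 + 113.22 = 168.63 W.
Ideal ⇒ P_in = P_out, so I_p = P_out/V_p = 168.63/230 = 0.733 A.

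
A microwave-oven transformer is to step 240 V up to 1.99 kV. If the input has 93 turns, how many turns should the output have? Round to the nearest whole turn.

N_out = 771 turns

N_out/N_in = V_out/V_in, so N_out = 93 × 1990/240 = 771.1 ≈ 771 turns.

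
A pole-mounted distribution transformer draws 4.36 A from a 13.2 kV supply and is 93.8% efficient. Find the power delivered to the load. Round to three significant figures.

P_out ≈ 54000 W

P_in = V_p I_p = 13200 × 4.36 = 57552 W.
P_out = η P_in = 0.938 × 57552 = 54000 W.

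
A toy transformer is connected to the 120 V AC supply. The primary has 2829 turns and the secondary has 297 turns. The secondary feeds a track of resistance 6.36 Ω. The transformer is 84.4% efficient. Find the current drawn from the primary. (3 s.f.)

V_s = 120 × 297/2829 = 12.598 V.
I_s = V_s/R = 12.598/6.36 = 1.9808 A.
P_out = V_s I_s = 12.598 × 1.9808 = 24.955 W.
P_in = P_out/η = 24.955/0.844 = 29.567 W.
I_p = P_in/V_p = 29.567/120 = 0.246 A.

I_p ≈ 0.246 A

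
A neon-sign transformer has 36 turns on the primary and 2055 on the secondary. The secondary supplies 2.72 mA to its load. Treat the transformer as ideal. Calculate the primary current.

I_p ≈ 0.155 A

For an ideal transformer I_p/I_s = N_s/N_p, so I_p = 0.00272 × 2055/36 = 0.155 A.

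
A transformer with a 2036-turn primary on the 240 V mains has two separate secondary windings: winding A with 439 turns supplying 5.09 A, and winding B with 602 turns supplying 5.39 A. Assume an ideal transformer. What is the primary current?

I_p ≈ 2.69 A

V_A = 240 × 439/2036 = 51.749 V; V_B = 240 × 602/2036 = 70.963 V.
P_out = V_A I_A + V_B I_B = 51.749×5.09 + 70.963×5.39 = 263.40 + 382.49 = 645.89 W.
Ideal ⇒ P_in = P_out, so I_p = P_out/V_p = 645.89/240 = 2.69 A.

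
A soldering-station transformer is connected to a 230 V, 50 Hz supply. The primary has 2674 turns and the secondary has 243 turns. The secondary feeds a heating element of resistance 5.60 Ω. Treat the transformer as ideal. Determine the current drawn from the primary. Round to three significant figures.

V_s = V_p × N_s/N_p = 230 × 243/2674 = 20.901 V.
I_s = V_s/R = 20.901/5.60 = 3.7324 A.
For an ideal transformer I_p N_p = I_s N_s, so I_p = 3.7324 × 243/2674 = 0.339 A.

I_p ≈ 0.339 A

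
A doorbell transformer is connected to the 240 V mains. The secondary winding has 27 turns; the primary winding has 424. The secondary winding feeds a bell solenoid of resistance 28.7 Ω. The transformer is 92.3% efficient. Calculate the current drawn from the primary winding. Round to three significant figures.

I_p ≈ 0.0367 A

V_s = 240 × 27/424 = 15.283 V.
I_s = V_s/R = 15.283/28.7 = 0.53251 A.
P_out = V_s I_s = 15.283 × 0.53251 = 8.1384 W.
P_in = P_out/η = 8.1384/0.923 = 8.8173 W.
I_p = P_in/V_p = 8.8173/240 = 0.0367 A.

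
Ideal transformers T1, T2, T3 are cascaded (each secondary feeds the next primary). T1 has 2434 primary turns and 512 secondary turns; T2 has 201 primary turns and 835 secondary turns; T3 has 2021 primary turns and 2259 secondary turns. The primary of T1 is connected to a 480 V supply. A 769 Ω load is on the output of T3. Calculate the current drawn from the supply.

I_supply ≈ 0.596 A

Secondary of T1: V = 480.00 × 512/2434 = 100.97 V.
Secondary of T2: V = 100.97 × 835/201 = 419.45 V.
Secondary of T3: V = 419.45 × 2259/2021 = 468.85 V.
I_load = 468.85/769 = 0.60968 A, so P_out = 468.85 × 0.60968 = 285.85 W.
All ideal ⇒ P_in = P_out, so I_supply = 285.85/480 = 0.596 A.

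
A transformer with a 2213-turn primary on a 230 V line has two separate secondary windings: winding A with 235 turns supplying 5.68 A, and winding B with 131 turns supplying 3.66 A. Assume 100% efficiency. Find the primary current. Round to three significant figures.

I_p ≈ 0.820 A

V_A = 230 × 235/2213 = 24.424 V; V_B = 230 × 131/2213 = 13.615 V.
P_out = V_A I_A + V_B I_B = 24.424×5.68 + 13.615×3.66 = 138.73 + 49.831 = 188.56 W.
Ideal ⇒ P_in = P_out, so I_p = P_out/V_p = 188.56/230 = 0.820 A.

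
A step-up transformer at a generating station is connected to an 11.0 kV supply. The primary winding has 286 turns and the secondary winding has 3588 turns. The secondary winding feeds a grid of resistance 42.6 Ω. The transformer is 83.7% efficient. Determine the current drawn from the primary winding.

V_s = 11000 × 3588/286 = 138000 V.
I_s = V_s/R = 138000/42.6 = 3239.4 A.
P_out = V_s I_s = 138000 × 3239.4 = 4.4704×10^8 W.
P_in = P_out/η = 4.4704×10^8/0.837 = 5.3410×10^8 W.
I_p = P_in/V_p = 5.3410×10^8/11000 = 48600 A.

I_p ≈ 48600 A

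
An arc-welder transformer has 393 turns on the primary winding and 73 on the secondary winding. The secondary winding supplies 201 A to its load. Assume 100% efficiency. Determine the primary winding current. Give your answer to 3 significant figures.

I_p ≈ 37.3 A

For an ideal transformer I_p/I_s = N_s/N_p, so I_p = 201 × 73/393 = 37.3 A.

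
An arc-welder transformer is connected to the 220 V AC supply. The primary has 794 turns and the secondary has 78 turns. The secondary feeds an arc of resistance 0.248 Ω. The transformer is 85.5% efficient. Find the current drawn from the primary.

I_p ≈ 10.0 A

V_s = 220 × 78/794 = 21.612 V.
I_s = V_s/R = 21.612/0.248 = 87.146 A.
P_out = V_s I_s = 21.612 × 87.146 = 1883.4 W.
P_in = P_out/η = 1883.4/0.855 = 2202.8 W.
I_p = P_in/V_p = 2202.8/220 = 10.0 A.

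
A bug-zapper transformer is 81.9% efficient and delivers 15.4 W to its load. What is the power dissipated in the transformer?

P_loss ≈ 3.40 W

P_in = P_out/η = 15.4/0.819 = 18.8034 W.
P_loss = P_in − P_out = 18.8034 − 15.4 = 3.40 W.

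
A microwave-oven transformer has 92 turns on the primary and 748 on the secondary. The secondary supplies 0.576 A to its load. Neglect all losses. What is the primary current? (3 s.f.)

I_p ≈ 4.68 A

For an ideal transformer I_p/I_s = N_s/N_p, so I_p = 0.576 × 748/92 = 4.68 A.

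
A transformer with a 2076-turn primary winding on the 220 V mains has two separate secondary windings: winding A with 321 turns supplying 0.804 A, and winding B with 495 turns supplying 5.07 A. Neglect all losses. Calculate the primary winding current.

V_A = 220 × 321/2076 = 34.017 V; V_B = 220 × 495/2076 = 52.457 V.
P_out = V_A I_A + V_B I_B = 34.017×0.804 + 52.457×5.07 = 27.350 + 265.96 = 293.31 W.
Ideal ⇒ P_in = P_out, so I_p = P_out/V_p = 293.31/220 = 1.33 A.

I_p ≈ 1.33 A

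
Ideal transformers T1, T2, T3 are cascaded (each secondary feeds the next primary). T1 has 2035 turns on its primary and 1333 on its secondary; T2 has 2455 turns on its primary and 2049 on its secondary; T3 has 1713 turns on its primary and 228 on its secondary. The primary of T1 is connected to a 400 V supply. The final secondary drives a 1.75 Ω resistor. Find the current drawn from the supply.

I_supply ≈ 1.21 A

Secondary of T1: V = 400.00 × 1333/2035 = 262.01 V.
Secondary of T2: V = 262.01 × 2049/2455 = 218.68 V.
Secondary of T3: V = 218.68 × 228/1713 = 29.107 V.
I_load = 29.107/1.75 = 16.632 A, so P_out = 29.107 × 16.632 = 484.12 W.
All ideal ⇒ P_in = P_out, so I_supply = 484.12/400 = 1.21 A.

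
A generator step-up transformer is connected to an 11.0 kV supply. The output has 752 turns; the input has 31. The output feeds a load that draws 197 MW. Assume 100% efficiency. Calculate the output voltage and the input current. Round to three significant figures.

V_out = V_in × N_out/N_in = 11000 × 752/31 = 266840 V.
I_out = P/V_out = 1.97×10^8/266840 = 738.27 A.
I_in = I_out × N_out/N_in = 738.27 × 752/31 = 17900 A.

V_out ≈ 267000 V, I_in ≈ 17900 A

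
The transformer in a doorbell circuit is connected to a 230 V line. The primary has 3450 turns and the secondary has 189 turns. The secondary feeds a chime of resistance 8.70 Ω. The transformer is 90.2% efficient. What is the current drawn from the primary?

I_p ≈ 0.0880 A

V_s = 230 × 189/3450 = 12.600 V.
I_s = V_s/R = 12.600/8.70 = 1.4483 A.
P_out = V_s I_s = 12.600 × 1.4483 = 18.248 W.
P_in = P_out/η = 18.248/0.902 = 20.231 W.
I_p = P_in/V_p = 20.231/230 = 0.0880 A.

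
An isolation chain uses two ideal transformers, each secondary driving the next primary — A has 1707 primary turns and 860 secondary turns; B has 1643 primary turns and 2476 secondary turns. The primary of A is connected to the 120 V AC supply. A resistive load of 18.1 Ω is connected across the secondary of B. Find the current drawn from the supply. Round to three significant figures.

After A: V = 120.00 × 860/1707 = 60.457 V.
After B: V = 60.457 × 2476/1643 = 91.109 V.
I_load = 91.109/18.1 = 5.0336 A, so P_out = 91.109 × 5.0336 = 458.61 W.
All ideal ⇒ P_in = P_out, so I_supply = 458.61/120 = 3.82 A.

I_supply ≈ 3.82 A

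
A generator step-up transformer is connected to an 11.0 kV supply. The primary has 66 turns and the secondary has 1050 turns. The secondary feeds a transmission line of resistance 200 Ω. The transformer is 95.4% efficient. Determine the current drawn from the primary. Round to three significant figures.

V_s = 11000 × 1050/66 = 175000 V.
I_s = V_s/R = 175000/200 = 875.00 A.
P_out = V_s I_s = 175000 × 875.00 = 1.5312×10^8 W.
P_in = P_out/η = 1.5312×10^8/0.954 = 1.6051×10^8 W.
I_p = P_in/V_p = 1.6051×10^8/11000 = 14600 A.

I_p ≈ 14600 A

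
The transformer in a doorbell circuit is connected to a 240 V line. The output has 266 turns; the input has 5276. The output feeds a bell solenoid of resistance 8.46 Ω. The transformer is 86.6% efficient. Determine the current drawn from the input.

V_out = 240 × 266/5276 = 12.100 V.
I_out = V_out/R = 12.100/8.46 = 1.4303 A.
P_out = V_out I_out = 12.100 × 1.4303 = 17.306 W.
P_in = P_out/η = 17.306/0.866 = 19.984 W.
I_in = P_in/V_in = 19.984/240 = 0.0833 A.

I_in ≈ 0.0833 A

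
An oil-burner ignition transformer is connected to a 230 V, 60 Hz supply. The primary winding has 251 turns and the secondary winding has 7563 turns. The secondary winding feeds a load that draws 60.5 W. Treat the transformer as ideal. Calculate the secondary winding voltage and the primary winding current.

V_s ≈ 6930 V, I_p ≈ 0.263 A

V_s = V_p × N_s/N_p = 230 × 7563/251 = 6930.2 V.
I_s = P/V_s = 60.5/6930.2 = 0.0087299 A.
I_p = I_s × N_s/N_p = 0.0087299 × 7563/251 = 0.263 A.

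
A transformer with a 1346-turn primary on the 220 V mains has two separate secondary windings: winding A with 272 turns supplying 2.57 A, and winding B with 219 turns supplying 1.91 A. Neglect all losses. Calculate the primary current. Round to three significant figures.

V_A = 220 × 272/1346 = 44.458 V; V_B = 220 × 219/1346 = 35.795 V.
P_out = V_A I_A + V_B I_B = 44.458×2.57 + 35.795×1.91 = 114.26 + 68.368 = 182.62 W.
Ideal ⇒ P_in = P_out, so I_p = P_out/V_p = 182.62/220 = 0.830 A.

I_p ≈ 0.830 A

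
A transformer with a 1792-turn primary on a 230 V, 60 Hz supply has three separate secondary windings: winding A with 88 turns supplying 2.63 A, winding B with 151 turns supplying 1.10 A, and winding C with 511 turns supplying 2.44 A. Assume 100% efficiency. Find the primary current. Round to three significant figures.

I_p ≈ 0.918 A

V_A = 230 × 88/1792 = 11.295 V; V_B = 230 × 151/1792 = 19.381 V; V_C = 230 × 511/1792 = 65.586 V.
P_out = V_A I_A + V_B I_B + V_C I_C = 11.295×2.63 + 19.381×1.10 + 65.586×2.44 = 29.705 + 21.319 + 160.03 = 211.05 W.
Ideal ⇒ P_in = P_out, so I_p = P_out/V_p = 211.05/230 = 0.918 A.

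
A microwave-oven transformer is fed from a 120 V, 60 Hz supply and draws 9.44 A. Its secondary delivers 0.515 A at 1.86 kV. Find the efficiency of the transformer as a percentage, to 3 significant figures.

η ≈ 84.6%

P_in = 120 × 9.44 = 1132.80 W.
P_out = 1860 × 0.515 = 957.900 W.
η = P_out/P_in = 957.900/1132.80 = 0.846.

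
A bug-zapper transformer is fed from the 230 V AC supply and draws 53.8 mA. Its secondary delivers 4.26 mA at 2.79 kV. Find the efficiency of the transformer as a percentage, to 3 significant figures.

η ≈ 96.1%

P_in = 230 × 0.0538 = 12.3740 W.
P_out = 2790 × 0.00426 = 11.8854 W.
η = P_out/P_in = 11.8854/12.3740 = 0.961.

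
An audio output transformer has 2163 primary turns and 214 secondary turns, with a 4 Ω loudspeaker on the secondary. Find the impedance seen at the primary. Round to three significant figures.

Z_p ≈ 409 Ω

Z_p = (N_p/N_s)² × Z_s = (2163/214)² × 4 = 409 Ω.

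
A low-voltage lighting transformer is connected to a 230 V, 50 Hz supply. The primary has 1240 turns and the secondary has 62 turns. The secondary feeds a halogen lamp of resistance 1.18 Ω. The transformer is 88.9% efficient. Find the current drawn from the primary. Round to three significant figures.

I_p ≈ 0.548 A

V_s = 230 × 62/1240 = 11.500 V.
I_s = V_s/R = 11.500/1.18 = 9.7458 A.
P_out = V_s I_s = 11.500 × 9.7458 = 112.08 W.
P_in = P_out/η = 112.08/0.889 = 126.07 W.
I_p = P_in/V_p = 126.07/230 = 0.548 A.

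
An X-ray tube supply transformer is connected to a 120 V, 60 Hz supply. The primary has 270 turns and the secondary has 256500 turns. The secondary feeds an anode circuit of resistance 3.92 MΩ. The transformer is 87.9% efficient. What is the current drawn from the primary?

I_p ≈ 31.4 A

V_s = 120 × 256500/270 = 114000 V.
I_s = V_s/R = 114000/(3.92×10^6) = 0.029082 A.
P_out = V_s I_s = 114000 × 0.029082 = 3315.3 W.
P_in = P_out/η = 3315.3/0.879 = 3771.7 W.
I_p = P_in/V_p = 3771.7/120 = 31.4 A.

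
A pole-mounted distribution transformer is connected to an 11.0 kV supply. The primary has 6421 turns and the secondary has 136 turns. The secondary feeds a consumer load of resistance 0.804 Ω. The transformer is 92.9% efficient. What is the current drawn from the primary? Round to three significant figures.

V_s = 11000 × 136/6421 = 232.99 V.
I_s = V_s/R = 232.99/0.804 = 289.78 A.
P_out = V_s I_s = 232.99 × 289.78 = 67515 W.
P_in = P_out/η = 67515/0.929 = 72675 W.
I_p = P_in/V_p = 72675/11000 = 6.61 A.

I_p ≈ 6.61 A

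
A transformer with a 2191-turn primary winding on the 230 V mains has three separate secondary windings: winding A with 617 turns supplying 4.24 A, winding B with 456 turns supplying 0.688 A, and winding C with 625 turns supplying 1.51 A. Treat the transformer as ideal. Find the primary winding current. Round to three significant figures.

V_A = 230 × 617/2191 = 64.770 V; V_B = 230 × 456/2191 = 47.869 V; V_C = 230 × 625/2191 = 65.609 V.
P_out = V_A I_A + V_B I_B + V_C I_C = 64.770×4.24 + 47.869×0.688 + 65.609×1.51 = 274.62 + 32.934 + 99.070 = 406.63 W.
Ideal ⇒ P_in = P_out, so I_p = P_out/V_p = 406.63/230 = 1.77 A.

I_p ≈ 1.77 A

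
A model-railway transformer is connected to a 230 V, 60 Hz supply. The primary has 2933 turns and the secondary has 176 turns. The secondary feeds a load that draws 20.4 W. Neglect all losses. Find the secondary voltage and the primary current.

V_s = V_p × N_s/N_p = 230 × 176/2933 = 13.802 V.
I_s = P/V_s = 20.4/13.802 = 1.4781 A.
I_p = I_s × N_s/N_p = 1.4781 × 176/2933 = 0.0887 A.

V_s ≈ 13.8 V, I_p ≈ 0.0887 A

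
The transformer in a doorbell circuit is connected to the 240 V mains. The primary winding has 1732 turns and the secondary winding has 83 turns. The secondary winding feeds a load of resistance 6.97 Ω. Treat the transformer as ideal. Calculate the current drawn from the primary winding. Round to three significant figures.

I_p ≈ 0.0791 A

V_s = V_p × N_s/N_p = 240 × 83/1732 = 11.501 V.
I_s = V_s/R = 11.501/6.97 = 1.6501 A.
For an ideal transformer I_p N_p = I_s N_s, so I_p = 1.6501 × 83/1732 = 0.0791 A.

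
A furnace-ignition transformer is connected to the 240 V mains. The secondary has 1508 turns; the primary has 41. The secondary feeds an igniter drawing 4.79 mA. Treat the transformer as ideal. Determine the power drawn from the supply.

P ≈ 42.3 W

I_p = I_s × N_s/N_p = 0.00479 × 1508/41 = 0.17618 A.
P = V_p I_p = 240 × 0.17618 = 42.3 W.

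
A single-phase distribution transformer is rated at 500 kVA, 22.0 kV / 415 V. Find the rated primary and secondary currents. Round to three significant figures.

I_p = S/V_p = 500000/22000 = 22.7 A.
I_s = S/V_s = 500000/415 = 1200 A.

I_p ≈ 22.7 A, I_s ≈ 1200 A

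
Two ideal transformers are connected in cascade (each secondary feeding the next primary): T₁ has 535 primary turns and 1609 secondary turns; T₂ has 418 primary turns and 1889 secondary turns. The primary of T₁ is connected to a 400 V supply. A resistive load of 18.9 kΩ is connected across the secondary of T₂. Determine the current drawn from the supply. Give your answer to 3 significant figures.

Secondary of T₁: V = 400.00 × 1609/535 = 1203.0 V.
Secondary of T₂: V = 1203.0 × 1889/418 = 5436.5 V.
I_load = 5436.5/18900 = 0.28764 A, so P_out = 5436.5 × 0.28764 = 1563.8 W.
All ideal ⇒ P_in = P_out, so I_supply = 1563.8/400 = 3.91 A.

I_supply ≈ 3.91 A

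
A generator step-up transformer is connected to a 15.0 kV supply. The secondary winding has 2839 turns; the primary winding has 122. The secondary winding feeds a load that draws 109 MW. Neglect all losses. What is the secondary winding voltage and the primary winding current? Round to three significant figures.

V_s ≈ 349000 V, I_p ≈ 7270 A

V_s = V_p × N_s/N_p = 15000 × 2839/122 = 349060 V.
I_s = P/V_s = 1.09×10^8/349060 = 312.27 A.
I_p = I_s × N_s/N_p = 312.27 × 2839/122 = 7270 A.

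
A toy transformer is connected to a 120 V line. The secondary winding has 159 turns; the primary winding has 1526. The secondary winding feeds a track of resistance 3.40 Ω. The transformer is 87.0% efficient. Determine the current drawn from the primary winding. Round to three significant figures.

V_s = 120 × 159/1526 = 12.503 V.
I_s = V_s/R = 12.503/3.40 = 3.6774 A.
P_out = V_s I_s = 12.503 × 3.6774 = 45.980 W.
P_in = P_out/η = 45.980/0.870 = 52.851 W.
I_p = P_in/V_p = 52.851/120 = 0.440 A.

I_p ≈ 0.440 A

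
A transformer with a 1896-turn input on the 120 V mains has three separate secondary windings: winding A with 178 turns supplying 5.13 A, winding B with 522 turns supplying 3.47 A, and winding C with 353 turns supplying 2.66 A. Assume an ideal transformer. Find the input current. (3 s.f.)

I_in ≈ 1.93 A

V_A = 120 × 178/1896 = 11.266 V; V_B = 120 × 522/1896 = 33.038 V; V_C = 120 × 353/1896 = 22.342 V.
P_out = V_A I_A + V_B I_B + V_C I_C = 11.266×5.13 + 33.038×3.47 + 22.342×2.66 = 57.794 + 114.64 + 59.429 = 231.86 W.
Ideal ⇒ P_in = P_out, so I_in = P_out/V_in = 231.86/120 = 1.93 A.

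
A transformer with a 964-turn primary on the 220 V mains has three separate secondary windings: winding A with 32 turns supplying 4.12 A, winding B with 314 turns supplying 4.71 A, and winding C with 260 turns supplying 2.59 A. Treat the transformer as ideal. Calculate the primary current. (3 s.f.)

V_A = 220 × 32/964 = 7.3029 V; V_B = 220 × 314/964 = 71.660 V; V_C = 220 × 260/964 = 59.336 V.
P_out = V_A I_A + V_B I_B + V_C I_C = 7.3029×4.12 + 71.660×4.71 + 59.336×2.59 = 30.088 + 337.52 + 153.68 = 521.29 W.
Ideal ⇒ P_in = P_out, so I_p = P_out/V_p = 521.29/220 = 2.37 A.

I_p ≈ 2.37 A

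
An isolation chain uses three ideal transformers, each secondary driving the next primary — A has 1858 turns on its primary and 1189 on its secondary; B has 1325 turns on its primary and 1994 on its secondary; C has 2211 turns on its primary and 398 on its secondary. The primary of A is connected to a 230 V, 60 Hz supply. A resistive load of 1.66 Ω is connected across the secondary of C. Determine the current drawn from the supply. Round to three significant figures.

Secondary of A: V = 230.00 × 1189/1858 = 147.19 V.
Secondary of B: V = 147.19 × 1994/1325 = 221.50 V.
Secondary of C: V = 221.50 × 398/2211 = 39.872 V.
I_load = 39.872/1.66 = 24.019 A, so P_out = 39.872 × 24.019 = 957.69 W.
All ideal ⇒ P_in = P_out, so I_supply = 957.69/230 = 4.16 A.

I_supply ≈ 4.16 A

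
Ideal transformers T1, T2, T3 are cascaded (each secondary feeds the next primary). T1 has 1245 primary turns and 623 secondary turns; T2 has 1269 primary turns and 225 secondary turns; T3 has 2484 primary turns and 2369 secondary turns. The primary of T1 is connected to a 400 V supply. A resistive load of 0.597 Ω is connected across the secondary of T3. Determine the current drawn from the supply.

Secondary of T1: V = 400.00 × 623/1245 = 200.16 V.
Secondary of T2: V = 200.16 × 225/1269 = 35.489 V.
Secondary of T3: V = 35.489 × 2369/2484 = 33.846 V.
I_load = 33.846/0.597 = 56.694 A, so P_out = 33.846 × 56.694 = 1918.9 W.
All ideal ⇒ P_in = P_out, so I_supply = 1918.9/400 = 4.80 A.

I_supply ≈ 4.80 A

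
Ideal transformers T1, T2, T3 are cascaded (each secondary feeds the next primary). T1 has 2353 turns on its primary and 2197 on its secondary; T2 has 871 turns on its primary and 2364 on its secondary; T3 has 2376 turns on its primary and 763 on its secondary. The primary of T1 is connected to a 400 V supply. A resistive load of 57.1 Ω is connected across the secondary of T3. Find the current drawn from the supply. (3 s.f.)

Secondary of T1: V = 400.00 × 2197/2353 = 373.48 V.
Secondary of T2: V = 373.48 × 2364/871 = 1013.7 V.
Secondary of T3: V = 1013.7 × 763/2376 = 325.52 V.
I_load = 325.52/57.1 = 5.7008 A, so P_out = 325.52 × 5.7008 = 1855.7 W.
All ideal ⇒ P_in = P_out, so I_supply = 1855.7/400 = 4.64 A.

I_supply ≈ 4.64 A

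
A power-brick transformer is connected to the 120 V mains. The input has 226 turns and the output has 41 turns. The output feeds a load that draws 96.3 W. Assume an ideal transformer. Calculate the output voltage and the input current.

V_out ≈ 21.8 V, I_in ≈ 0.802 A

V_out = V_in × N_out/N_in = 120 × 41/226 = 21.770 V.
I_out = P/V_out = 96.3/21.770 = 4.4235 A.
I_in = I_out × N_out/N_in = 4.4235 × 41/226 = 0.802 A.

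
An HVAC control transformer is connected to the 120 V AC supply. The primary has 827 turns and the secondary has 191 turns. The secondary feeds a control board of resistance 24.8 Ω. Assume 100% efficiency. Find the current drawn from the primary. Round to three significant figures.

V_s = V_p × N_s/N_p = 120 × 191/827 = 27.715 V.
I_s = V_s/R = 27.715/24.8 = 1.1175 A.
For an ideal transformer I_p N_p = I_s N_s, so I_p = 1.1175 × 191/827 = 0.258 A.

I_p ≈ 0.258 A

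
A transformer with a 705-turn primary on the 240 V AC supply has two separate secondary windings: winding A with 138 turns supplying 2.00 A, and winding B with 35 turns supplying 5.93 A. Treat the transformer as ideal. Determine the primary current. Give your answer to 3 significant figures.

I_p ≈ 0.686 A

V_A = 240 × 138/705 = 46.979 V; V_B = 240 × 35/705 = 11.915 V.
P_out = V_A I_A + V_B I_B = 46.979×2.00 + 11.915×5.93 = 93.957 + 70.655 = 164.61 W.
Ideal ⇒ P_in = P_out, so I_p = P_out/V_p = 164.61/240 = 0.686 A.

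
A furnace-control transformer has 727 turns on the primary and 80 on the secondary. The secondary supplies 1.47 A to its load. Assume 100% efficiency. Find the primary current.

I_p ≈ 0.162 A

For an ideal transformer I_p/I_s = N_s/N_p, so I_p = 1.47 × 80/727 = 0.162 A.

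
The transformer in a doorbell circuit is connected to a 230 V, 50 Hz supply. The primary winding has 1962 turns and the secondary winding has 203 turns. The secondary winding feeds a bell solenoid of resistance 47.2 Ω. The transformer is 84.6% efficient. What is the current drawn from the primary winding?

V_s = 230 × 203/1962 = 23.797 V.
I_s = V_s/R = 23.797/47.2 = 0.50418 A.
P_out = V_s I_s = 23.797 × 0.50418 = 11.998 W.
P_in = P_out/η = 11.998/0.846 = 14.182 W.
I_p = P_in/V_p = 14.182/230 = 0.0617 A.

I_p ≈ 0.0617 A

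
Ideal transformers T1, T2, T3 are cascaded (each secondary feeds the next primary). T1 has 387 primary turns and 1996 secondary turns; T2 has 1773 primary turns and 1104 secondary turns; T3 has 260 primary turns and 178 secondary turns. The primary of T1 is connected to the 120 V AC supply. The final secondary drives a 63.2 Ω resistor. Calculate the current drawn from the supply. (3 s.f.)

Secondary of T1: V = 120.00 × 1996/387 = 618.91 V.
Secondary of T2: V = 618.91 × 1104/1773 = 385.38 V.
Secondary of T3: V = 385.38 × 178/260 = 263.84 V.
I_load = 263.84/63.2 = 4.1747 A, so P_out = 263.84 × 4.1747 = 1101.4 W.
All ideal ⇒ P_in = P_out, so I_supply = 1101.4/120 = 9.18 A.

I_supply ≈ 9.18 A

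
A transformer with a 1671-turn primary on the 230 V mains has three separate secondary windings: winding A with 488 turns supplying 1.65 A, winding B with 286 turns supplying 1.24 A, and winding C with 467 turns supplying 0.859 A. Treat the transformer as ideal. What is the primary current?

I_p ≈ 0.934 A

V_A = 230 × 488/1671 = 67.169 V; V_B = 230 × 286/1671 = 39.366 V; V_C = 230 × 467/1671 = 64.279 V.
P_out = V_A I_A + V_B I_B + V_C I_C = 67.169×1.65 + 39.366×1.24 + 64.279×0.859 = 110.83 + 48.813 + 55.216 = 214.86 W.
Ideal ⇒ P_in = P_out, so I_p = P_out/V_p = 214.86/230 = 0.934 A.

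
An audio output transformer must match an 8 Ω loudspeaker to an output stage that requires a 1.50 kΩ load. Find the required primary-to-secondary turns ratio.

Z_p/Z_s = (N_p/N_s)², so N_p/N_s = √(1500/8) = √188 = 13.7.

N_p/N_s ≈ 13.7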